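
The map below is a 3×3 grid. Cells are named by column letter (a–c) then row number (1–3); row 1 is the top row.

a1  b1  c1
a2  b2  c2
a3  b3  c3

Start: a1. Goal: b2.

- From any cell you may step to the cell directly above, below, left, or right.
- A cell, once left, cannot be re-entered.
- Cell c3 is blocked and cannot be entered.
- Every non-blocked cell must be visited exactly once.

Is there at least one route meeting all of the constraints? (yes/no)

no

Colour the cells like a checkerboard: each orthogonal step flips colour, so a Hamiltonian route alternates colours. Here there are 4 cells of one colour and 4 of the other, with start on the same colour as the goal — the counts and endpoints can't be arranged into an alternating sequence of length 8, so no Hamiltonian route exists.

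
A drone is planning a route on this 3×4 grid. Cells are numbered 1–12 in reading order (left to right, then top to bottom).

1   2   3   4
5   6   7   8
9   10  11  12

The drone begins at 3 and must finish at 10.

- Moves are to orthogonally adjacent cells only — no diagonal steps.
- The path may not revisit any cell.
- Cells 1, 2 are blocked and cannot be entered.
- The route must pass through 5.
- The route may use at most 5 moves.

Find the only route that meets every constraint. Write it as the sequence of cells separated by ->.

The budget equals the shortest possible length, so every move has to be on a shortest route through the required cells.
Route from 3: down 1 to 7, left 2 to 5, down 1 to 9, right 1 to 10 — 5 moves in all.
Check: all required cells visited; 5 ≤ 5 moves.

3 -> 7 -> 6 -> 5 -> 9 -> 10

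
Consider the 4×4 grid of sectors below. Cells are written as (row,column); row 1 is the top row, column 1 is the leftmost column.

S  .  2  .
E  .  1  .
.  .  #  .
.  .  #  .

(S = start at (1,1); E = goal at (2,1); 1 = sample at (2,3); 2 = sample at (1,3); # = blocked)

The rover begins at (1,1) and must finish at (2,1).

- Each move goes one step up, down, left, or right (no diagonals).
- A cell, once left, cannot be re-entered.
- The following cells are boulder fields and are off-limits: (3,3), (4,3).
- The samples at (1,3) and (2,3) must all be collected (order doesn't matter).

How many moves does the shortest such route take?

Any route passes through (1,3) and (2,3) in some order between (1,1) and (2,1). Summing Manhattan distances along each leg and taking the cheapest ordering ((1,1) → (1,3) → (2,3) → (2,1)) gives a lower bound of 2 + 1 + 2 = 5 moves.
A route of 5 moves achieves this: (1,1) → (1,2) → (1,3) → (2,3) → (2,2) → (2,1).
Since 5 matches the lower bound, it is optimal.

5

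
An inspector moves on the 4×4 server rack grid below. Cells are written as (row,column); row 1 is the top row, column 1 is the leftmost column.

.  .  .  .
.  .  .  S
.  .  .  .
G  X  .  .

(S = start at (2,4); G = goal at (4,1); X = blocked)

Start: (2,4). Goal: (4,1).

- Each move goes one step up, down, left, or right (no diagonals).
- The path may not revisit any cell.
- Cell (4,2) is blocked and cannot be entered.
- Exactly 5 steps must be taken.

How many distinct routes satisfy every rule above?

Need simple routes of exactly 5 moves from (2,4) to (4,1) (Manhattan distance 5, so 0 moves are spent on a detour and 0 undoing it).
Enumerating: (2,4) (3,4) (3,3) (3,2) (3,1) (4,1) | (2,4) (2,3) (3,3) (3,2) (3,1) (4,1) | (2,4) (2,3) (2,2) (3,2) (3,1) (4,1) | (2,4) (2,3) (2,2) (2,1) (3,1) (4,1).
That gives 4 routes.

4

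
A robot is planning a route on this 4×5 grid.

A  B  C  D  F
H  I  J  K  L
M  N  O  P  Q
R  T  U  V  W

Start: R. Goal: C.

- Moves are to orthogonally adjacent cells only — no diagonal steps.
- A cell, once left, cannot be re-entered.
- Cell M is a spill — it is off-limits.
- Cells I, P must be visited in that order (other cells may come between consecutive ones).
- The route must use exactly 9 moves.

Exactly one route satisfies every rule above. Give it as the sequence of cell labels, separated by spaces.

The waypoints must appear in the order I, P, with no cell reused.
Route from R: right to T, 2× up (reaching I), right to J, down to O, right to P, 2× up (reaching D), left to C — 9 moves in all.
Check: order respected (I at step 3, P at step 6); 9 moves as required.

R T N I J O P K D C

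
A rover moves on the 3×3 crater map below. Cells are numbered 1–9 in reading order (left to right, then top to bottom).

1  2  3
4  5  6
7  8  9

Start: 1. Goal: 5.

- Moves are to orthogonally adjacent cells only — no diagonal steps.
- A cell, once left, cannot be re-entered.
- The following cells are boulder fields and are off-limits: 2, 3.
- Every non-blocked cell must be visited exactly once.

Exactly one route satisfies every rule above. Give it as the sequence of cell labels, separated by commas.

Need to visit all 7 open cells exactly once, starting at 1 and ending at 5.
Cell 6 has only two open neighbours (9 and 5), so the path must pass straight through it: one of those is the cell it's entered from and the other is where it exits.
Route from 1: 2× down (reaching 7), 2× right (reaching 9), up to 6, left to 5 — 6 moves in all.
Check: all 7 open cells covered.

1, 4, 7, 8, 9, 6, 5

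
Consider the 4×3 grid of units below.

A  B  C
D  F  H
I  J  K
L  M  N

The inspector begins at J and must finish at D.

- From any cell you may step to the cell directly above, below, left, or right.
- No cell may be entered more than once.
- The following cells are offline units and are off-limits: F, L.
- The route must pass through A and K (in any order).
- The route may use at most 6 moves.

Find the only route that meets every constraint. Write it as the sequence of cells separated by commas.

Any route must reach A and K and still end at D within 6 moves, so the order of the required stops is forced.
Route from J: right 1 to K, up 2 to C, left 2 to A, down 1 to D — 6 moves in all.
Check: all required cells visited; 6 ≤ 6 moves.

J, K, H, C, B, A, D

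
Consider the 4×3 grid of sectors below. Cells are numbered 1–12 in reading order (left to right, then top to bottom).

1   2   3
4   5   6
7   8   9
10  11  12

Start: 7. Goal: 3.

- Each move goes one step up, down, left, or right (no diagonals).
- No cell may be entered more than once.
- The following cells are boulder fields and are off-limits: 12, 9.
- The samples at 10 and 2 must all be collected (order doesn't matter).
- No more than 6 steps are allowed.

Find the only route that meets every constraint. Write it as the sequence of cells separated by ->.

Any route must reach 10 and 2 and still end at 3 within 6 moves, so the order of the required stops is forced.
Route from 7: down 1 to 10, right 1 to 11, up 3 to 2, right 1 to 3 — 6 moves in all.
Check: all required cells visited; 6 ≤ 6 moves.

7 -> 10 -> 11 -> 8 -> 5 -> 2 -> 3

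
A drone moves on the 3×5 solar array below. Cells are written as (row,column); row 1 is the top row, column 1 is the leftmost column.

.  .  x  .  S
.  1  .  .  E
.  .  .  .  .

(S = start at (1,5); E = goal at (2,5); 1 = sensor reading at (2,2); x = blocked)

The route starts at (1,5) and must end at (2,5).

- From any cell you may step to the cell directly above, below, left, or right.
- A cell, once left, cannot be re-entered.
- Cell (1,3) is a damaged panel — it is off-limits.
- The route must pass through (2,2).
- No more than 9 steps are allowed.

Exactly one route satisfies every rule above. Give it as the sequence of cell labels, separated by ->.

(1,5) -> (1,4) -> (2,4) -> (2,3) -> (2,2) -> (3,2) -> (3,3) -> (3,4) -> (3,5) -> (2,5)

The budget equals the shortest possible length, so every move has to be on a shortest route through the required cells.
Route from (1,5): left 1 to (1,4), down 1 to (2,4), left 2 to (2,2), down 1 to (3,2), right 3 to (3,5), up 1 to (2,5) — 9 moves in all.
Check: all required cells visited; 9 ≤ 9 moves.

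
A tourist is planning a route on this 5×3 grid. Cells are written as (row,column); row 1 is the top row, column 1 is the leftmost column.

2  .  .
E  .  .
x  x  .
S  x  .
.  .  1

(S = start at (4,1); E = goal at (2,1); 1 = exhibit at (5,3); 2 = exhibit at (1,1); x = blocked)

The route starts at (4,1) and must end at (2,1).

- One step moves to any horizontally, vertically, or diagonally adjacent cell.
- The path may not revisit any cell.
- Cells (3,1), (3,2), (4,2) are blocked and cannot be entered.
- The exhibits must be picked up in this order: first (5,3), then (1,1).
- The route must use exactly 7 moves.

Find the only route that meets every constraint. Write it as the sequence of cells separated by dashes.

(4,1) - (5,2) - (5,3) - (4,3) - (3,3) - (2,2) - (1,1) - (2,1)

The waypoints must appear in the order (5,3), (1,1), with no cell reused.
Route from (4,1): down-right to (5,2), right to (5,3), 2× up (reaching (3,3)), 2× up-left (reaching (1,1)), down to (2,1) — 7 moves in all.
Check: order respected (1 at step 2, 2 at step 6); 7 moves as required.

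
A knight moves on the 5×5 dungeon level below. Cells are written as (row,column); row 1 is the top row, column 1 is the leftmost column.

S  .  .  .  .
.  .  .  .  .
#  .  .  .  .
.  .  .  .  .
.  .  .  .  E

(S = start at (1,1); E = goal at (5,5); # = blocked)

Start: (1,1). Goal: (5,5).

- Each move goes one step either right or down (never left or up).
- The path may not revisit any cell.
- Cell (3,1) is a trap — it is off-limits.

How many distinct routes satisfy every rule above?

55

A right/down-only route from (1,1) to (5,5) makes exactly 4 down-moves and 4 right-moves in some order.
With no other constraints that would be C(8,4) = 70 routes.
Subtract routes through each blocked cell (inclusion–exclusion for overlaps): − through (3,1): 15 → 55.
That gives 55 routes.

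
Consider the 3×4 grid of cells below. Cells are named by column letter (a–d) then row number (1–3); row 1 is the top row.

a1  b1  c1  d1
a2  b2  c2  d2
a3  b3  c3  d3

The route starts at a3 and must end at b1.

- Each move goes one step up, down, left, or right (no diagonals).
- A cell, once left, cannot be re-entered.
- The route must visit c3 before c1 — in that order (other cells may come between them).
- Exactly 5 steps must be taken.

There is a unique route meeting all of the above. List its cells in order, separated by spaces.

a3 b3 c3 c2 c1 b1

The waypoints must appear in the order c3, c1, with no cell reused.
Route from a3: 2× right (reaching c3), 2× up (reaching c1), left to b1 — 5 moves in all.
Check: order respected (c3 at step 2, c1 at step 4); 5 moves as required.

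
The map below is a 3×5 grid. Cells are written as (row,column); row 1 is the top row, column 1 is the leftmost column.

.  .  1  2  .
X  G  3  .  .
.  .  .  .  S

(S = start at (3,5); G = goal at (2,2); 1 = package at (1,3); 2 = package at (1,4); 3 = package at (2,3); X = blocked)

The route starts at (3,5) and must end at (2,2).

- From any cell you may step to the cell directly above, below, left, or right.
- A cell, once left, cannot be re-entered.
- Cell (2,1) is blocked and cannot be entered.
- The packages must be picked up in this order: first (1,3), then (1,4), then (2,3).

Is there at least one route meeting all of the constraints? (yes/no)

Ignoring the required order, 13 revisit-free routes from (3,5) to (2,2) pass through all of (1,3), (1,4), and (2,3); the waypoint orders that occur are (1,4) → (1,3) → (2,3) (9); (1,4) → (2,3) → (1,3) (2); (2,3) → (1,4) → (1,3) (2) — never (1,3) → (1,4) → (2,3).

no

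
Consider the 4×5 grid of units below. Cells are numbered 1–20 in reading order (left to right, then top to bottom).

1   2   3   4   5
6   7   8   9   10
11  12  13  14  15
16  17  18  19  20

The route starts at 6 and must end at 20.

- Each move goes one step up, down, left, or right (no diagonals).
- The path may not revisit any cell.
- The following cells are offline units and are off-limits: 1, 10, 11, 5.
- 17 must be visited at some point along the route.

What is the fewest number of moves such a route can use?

Any route passes through 17 somewhere between 6 and 20. Summing Manhattan distances along the two legs (6 → 17 → 20) gives a lower bound of 3 + 3 = 6 moves.
A route of 6 moves achieves this: 6 → 7 → 12 → 17 → 18 → 19 → 20.
Since 6 matches the lower bound, it is optimal.

6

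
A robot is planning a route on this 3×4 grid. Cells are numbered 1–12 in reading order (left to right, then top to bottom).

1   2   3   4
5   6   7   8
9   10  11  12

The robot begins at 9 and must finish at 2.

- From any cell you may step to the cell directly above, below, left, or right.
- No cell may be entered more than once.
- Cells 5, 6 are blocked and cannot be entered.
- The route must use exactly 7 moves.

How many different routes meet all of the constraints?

3

Need simple routes of exactly 7 moves from 9 to 2 (Manhattan distance 3, so 2 moves are spent on a detour and 2 undoing it).
Enumerating: 9 10 11 7 8 4 3 2 | 9 10 11 12 8 4 3 2 | 9 10 11 12 8 7 3 2.
That gives 3 routes.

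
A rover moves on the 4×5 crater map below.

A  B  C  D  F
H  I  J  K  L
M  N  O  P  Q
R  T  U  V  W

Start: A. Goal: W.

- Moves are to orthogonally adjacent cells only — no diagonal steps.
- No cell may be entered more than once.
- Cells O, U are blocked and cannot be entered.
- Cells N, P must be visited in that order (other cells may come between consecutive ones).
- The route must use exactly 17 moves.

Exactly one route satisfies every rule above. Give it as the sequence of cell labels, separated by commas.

A, H, M, R, T, N, I, B, C, J, K, D, F, L, Q, P, V, W

The waypoints must appear in the order N, P, with no cell reused.
Route from A: down 3 to R, right 1 to T, up 3 to B, right 1 to C, down 1 to J, right 1 to K, up 1 to D, right 1 to F, down 2 to Q, left 1 to P, down 1 to V, right 1 to W — 17 moves in all.
Check: order respected (N at step 5, P at step 15); 17 moves as required.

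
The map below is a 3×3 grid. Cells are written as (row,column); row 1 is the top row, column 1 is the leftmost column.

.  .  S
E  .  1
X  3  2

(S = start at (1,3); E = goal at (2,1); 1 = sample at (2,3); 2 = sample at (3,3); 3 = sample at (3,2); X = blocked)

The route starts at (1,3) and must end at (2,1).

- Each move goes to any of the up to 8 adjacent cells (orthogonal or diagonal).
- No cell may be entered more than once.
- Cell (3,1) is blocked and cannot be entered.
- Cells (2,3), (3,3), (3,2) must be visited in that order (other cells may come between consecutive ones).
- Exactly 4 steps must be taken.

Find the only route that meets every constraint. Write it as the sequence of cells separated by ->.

(1,3) -> (2,3) -> (3,3) -> (3,2) -> (2,1)

The waypoints must appear in the order (2,3), (3,3), (3,2), with no cell reused.
Route from (1,3): down 2 to (3,3), left 1 to (3,2), up-left 1 to (2,1) — 4 moves in all.
Check: order respected (1 at step 1, 2 at step 2, 3 at step 3); 4 moves as required.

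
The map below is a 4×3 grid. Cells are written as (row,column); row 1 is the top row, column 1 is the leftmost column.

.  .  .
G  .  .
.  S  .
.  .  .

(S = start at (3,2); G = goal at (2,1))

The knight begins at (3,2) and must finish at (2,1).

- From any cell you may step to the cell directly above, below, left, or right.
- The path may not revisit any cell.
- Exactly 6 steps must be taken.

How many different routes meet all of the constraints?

Need simple routes of exactly 6 moves from (3,2) to (2,1) (Manhattan distance 2, so 2 moves are spent on a detour and 2 undoing it).
Enumerating: (3,2) (2,2) (2,3) (1,3) (1,2) (1,1) (2,1) | (3,2) (4,2) (4,3) (3,3) (2,3) (2,2) (2,1) | (3,2) (3,3) (2,3) (1,3) (1,2) (2,2) (2,1) | (3,2) (3,3) (2,3) (1,3) (1,2) (1,1) (2,1) | (3,2) (3,3) (2,3) (2,2) (1,2) (1,1) (2,1) | (3,2) (3,3) (4,3) (4,2) (4,1) (3,1) (2,1).
That gives 6 routes.

6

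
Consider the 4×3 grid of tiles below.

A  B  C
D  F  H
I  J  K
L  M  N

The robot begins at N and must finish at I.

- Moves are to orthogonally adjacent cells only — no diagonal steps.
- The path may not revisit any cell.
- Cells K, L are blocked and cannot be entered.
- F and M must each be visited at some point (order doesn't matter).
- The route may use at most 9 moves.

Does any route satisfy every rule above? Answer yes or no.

yes

One route that works: N → M → J → F → D → I.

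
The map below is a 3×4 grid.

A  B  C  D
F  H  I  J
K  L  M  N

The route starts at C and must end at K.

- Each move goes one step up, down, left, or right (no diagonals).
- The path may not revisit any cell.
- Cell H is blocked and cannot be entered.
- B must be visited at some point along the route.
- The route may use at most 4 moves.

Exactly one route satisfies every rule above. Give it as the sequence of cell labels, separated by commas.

The 4-move cap with required stops at B leaves no slack for detours.
Route from C: 2× left (reaching A), 2× down (reaching K) — 4 moves in all.
Check: all required cells visited; 4 ≤ 4 moves.

C, B, A, F, K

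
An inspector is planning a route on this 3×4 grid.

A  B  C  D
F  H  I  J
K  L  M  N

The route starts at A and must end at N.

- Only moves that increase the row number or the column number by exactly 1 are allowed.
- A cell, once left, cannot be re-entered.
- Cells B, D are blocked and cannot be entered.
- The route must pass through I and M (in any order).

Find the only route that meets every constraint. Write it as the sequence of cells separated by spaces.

Moves only go right or down, so the column and row indices never decrease.
Route from A: down to F, 2× right (reaching I), down to M, right to N — 5 moves in all.
Check: all required cells visited.

A F H I M N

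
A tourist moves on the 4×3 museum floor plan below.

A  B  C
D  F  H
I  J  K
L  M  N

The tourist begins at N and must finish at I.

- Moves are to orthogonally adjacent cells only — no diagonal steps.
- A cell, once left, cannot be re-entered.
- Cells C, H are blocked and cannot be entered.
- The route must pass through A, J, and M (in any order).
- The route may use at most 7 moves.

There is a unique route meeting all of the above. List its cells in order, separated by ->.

The 7-move cap with required stops at A, J, M leaves no slack for detours.
Route from N: left to M, 3× up (reaching B), left to A, 2× down (reaching I) — 7 moves in all.
Check: all required cells visited; 7 ≤ 7 moves.

N -> M -> J -> F -> B -> A -> D -> I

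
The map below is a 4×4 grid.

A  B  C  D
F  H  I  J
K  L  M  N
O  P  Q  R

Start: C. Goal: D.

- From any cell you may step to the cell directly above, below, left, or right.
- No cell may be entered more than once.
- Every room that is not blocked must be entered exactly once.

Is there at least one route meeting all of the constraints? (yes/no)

yes

One route that works: C → I → M → L → H → B → A → F → K → O → P → Q → R → N → J → D.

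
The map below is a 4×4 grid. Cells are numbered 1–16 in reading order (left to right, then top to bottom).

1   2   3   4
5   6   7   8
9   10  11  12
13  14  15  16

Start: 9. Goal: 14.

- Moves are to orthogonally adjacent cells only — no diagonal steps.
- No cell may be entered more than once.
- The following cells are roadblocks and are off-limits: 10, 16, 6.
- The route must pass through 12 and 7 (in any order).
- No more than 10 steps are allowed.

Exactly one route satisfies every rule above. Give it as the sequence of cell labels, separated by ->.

The budget equals the shortest possible length, so every move has to be on a shortest route through the required cells.
Route from 9: up 2 to 1, right 2 to 3, down 1 to 7, right 1 to 8, down 1 to 12, left 1 to 11, down 1 to 15, left 1 to 14 — 10 moves in all.
Check: all required cells visited; 10 ≤ 10 moves.

9 -> 5 -> 1 -> 2 -> 3 -> 7 -> 8 -> 12 -> 11 -> 15 -> 14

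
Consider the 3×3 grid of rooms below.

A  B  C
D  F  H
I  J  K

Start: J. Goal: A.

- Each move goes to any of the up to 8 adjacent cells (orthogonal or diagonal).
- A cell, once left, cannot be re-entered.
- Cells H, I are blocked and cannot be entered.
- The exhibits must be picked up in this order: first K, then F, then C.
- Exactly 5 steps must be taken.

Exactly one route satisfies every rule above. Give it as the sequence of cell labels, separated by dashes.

J - K - F - C - B - A

The waypoints must appear in the order K, F, C, with no cell reused.
Route from J: right to K, up-left to F, up-right to C, 2× left (reaching A) — 5 moves in all.
Check: order respected (K at step 1, F at step 2, C at step 3); 5 moves as required.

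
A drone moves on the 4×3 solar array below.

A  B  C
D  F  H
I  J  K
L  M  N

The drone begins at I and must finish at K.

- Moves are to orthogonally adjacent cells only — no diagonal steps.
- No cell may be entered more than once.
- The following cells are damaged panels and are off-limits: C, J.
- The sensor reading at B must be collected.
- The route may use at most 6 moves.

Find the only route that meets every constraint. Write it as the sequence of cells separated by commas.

Any route must reach B and still end at K within 6 moves, so the order of the required stops is forced.
Route from I: up 2 to A, right 1 to B, down 1 to F, right 1 to H, down 1 to K — 6 moves in all.
Check: all required cells visited; 6 ≤ 6 moves.

I, D, A, B, F, H, K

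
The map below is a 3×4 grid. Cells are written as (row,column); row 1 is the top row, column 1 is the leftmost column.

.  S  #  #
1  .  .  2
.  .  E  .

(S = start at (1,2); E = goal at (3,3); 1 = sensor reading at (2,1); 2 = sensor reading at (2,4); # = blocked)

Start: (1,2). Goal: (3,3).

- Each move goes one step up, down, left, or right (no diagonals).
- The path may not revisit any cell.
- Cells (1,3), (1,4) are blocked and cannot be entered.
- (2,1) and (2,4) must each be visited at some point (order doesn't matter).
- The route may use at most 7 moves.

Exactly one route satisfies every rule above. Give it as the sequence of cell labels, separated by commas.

(1,2), (1,1), (2,1), (2,2), (2,3), (2,4), (3,4), (3,3)

Any route must reach (2,1) and (2,4) and still end at (3,3) within 7 moves, so the order of the required stops is forced.
Route from (1,2): left to (1,1), down to (2,1), 3× right (reaching (2,4)), down to (3,4), left to (3,3) — 7 moves in all.
Check: all required cells visited; 7 ≤ 7 moves.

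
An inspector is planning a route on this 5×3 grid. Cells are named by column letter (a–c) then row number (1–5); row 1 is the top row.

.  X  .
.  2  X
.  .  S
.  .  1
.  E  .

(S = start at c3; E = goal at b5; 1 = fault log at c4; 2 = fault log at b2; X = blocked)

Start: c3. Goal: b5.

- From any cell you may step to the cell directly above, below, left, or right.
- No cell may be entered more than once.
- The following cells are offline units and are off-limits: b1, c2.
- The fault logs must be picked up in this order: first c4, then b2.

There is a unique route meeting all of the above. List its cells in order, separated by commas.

The waypoints must appear in the order c4, b2, with no cell reused.
Route from c3: down 1 to c4, left 1 to b4, up 2 to b2, left 1 to a2, down 3 to a5, right 1 to b5 — 9 moves in all.
Check: order respected (1 at step 1, 2 at step 4).

c3, c4, b4, b3, b2, a2, a3, a4, a5, b5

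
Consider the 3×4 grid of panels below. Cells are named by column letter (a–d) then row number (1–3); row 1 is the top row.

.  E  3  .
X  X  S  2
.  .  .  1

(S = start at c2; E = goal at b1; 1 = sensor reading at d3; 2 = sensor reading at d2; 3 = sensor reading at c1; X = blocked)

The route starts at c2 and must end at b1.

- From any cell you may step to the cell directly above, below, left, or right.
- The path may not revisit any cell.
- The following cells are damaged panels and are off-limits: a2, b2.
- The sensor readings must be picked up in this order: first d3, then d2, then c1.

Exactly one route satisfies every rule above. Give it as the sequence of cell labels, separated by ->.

The waypoints must appear in the order d3, d2, c1, with no cell reused.
Route from c2: down 1 to c3, right 1 to d3, up 2 to d1, left 2 to b1 — 6 moves in all.
Check: order respected (1 at step 2, 2 at step 3, 3 at step 5).

c2 -> c3 -> d3 -> d2 -> d1 -> c1 -> b1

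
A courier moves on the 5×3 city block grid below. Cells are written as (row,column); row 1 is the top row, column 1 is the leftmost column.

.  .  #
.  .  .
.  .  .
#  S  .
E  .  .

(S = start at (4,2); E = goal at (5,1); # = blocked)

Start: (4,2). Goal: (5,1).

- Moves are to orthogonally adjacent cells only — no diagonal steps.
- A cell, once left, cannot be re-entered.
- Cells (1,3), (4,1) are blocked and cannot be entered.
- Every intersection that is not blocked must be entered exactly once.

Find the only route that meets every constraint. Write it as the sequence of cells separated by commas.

Need to visit all 13 open cells exactly once, starting at (4,2) and ending at (5,1).
Cell (2,3) has only two open neighbours ((3,3) and (2,2)), so the path must pass straight through it: one of those is the cell it's entered from and the other is where it exits.
Route from (4,2): up to (3,2), left to (3,1), 2× up (reaching (1,1)), right to (1,2), down to (2,2), right to (2,3), 3× down (reaching (5,3)), 2× left (reaching (5,1)) — 12 moves in all.
Check: all 13 open cells covered.

(4,2), (3,2), (3,1), (2,1), (1,1), (1,2), (2,2), (2,3), (3,3), (4,3), (5,3), (5,2), (5,1)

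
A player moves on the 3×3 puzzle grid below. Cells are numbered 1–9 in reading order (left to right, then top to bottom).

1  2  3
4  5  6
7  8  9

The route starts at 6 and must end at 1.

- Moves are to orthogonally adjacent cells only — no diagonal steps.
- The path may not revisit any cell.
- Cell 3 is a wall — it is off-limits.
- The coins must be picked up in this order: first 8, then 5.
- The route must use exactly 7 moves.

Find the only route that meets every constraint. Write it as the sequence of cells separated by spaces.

6 9 8 7 4 5 2 1

The waypoints must appear in the order 8, 5, with no cell reused.
Route from 6: down 1 to 9, left 2 to 7, up 1 to 4, right 1 to 5, up 1 to 2, left 1 to 1 — 7 moves in all.
Check: order respected (8 at step 2, 5 at step 5); 7 moves as required.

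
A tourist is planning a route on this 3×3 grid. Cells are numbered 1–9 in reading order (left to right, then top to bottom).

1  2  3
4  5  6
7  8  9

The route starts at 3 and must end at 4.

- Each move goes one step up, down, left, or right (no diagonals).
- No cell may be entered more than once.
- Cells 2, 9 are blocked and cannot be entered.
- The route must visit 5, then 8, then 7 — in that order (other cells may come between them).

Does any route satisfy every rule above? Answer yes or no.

yes

One route that works: 3 → 6 → 5 → 8 → 7 → 4.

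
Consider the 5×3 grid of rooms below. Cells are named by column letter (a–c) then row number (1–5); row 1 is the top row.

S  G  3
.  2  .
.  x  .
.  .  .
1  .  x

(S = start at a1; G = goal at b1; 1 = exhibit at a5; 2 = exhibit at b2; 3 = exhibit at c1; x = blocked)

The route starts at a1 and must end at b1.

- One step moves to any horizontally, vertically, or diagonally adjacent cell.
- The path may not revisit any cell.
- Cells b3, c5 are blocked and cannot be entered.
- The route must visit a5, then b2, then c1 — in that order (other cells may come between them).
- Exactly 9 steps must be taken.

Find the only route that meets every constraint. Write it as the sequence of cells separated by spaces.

a1 a2 a3 a4 a5 b4 c3 b2 c1 b1

The waypoints must appear in the order a5, b2, c1, with no cell reused.
Route from a1: down 4 to a5, up-right 2 to c3, up-left 1 to b2, up-right 1 to c1, left 1 to b1 — 9 moves in all.
Check: order respected (1 at step 4, 2 at step 7, 3 at step 8); 9 moves as required.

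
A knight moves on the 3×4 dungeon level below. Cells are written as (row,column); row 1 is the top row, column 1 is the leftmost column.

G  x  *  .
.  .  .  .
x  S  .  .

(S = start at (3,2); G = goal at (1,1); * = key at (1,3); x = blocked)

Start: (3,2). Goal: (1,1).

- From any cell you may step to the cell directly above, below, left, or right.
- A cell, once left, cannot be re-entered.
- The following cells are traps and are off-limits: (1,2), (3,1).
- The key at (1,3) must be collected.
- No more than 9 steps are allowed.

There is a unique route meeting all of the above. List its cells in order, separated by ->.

(3,2) -> (3,3) -> (3,4) -> (2,4) -> (1,4) -> (1,3) -> (2,3) -> (2,2) -> (2,1) -> (1,1)

The budget equals the shortest possible length, so every move has to be on a shortest route through the required cells.
Route from (3,2): 2× right (reaching (3,4)), 2× up (reaching (1,4)), left to (1,3), down to (2,3), 2× left (reaching (2,1)), up to (1,1) — 9 moves in all.
Check: all required cells visited; 9 ≤ 9 moves.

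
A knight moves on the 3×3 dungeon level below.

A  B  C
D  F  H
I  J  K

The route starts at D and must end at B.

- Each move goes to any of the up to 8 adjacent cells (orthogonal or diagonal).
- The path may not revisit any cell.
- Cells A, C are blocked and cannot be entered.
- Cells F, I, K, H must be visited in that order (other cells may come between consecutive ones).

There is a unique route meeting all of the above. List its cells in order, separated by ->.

The waypoints must appear in the order F, I, K, H, with no cell reused.
Route from D: right to F, down-left to I, 2× right (reaching K), up to H, up-left to B — 6 moves in all.
Check: order respected (F at step 1, I at step 2, K at step 4, H at step 5).

D -> F -> I -> J -> K -> H -> B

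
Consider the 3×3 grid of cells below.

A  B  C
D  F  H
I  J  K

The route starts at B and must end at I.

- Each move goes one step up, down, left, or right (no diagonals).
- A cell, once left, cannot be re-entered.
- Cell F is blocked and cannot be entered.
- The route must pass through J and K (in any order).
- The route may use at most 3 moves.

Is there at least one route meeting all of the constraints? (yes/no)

Even ignoring the no-revisit rule, getting from B to I, taking the cheapest ordering B → K → J → I needs at least 3 + 1 + 1 = 5 moves (Manhattan distance per leg), which exceeds the 3-move limit.

no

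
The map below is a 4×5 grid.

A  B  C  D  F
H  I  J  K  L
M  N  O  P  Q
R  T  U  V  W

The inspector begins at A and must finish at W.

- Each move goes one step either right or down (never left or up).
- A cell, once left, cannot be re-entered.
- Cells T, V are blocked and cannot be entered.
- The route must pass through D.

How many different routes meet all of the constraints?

A right/down-only route from A to W makes exactly 3 down-moves and 4 right-moves in some order.
With no other constraints that would be C(7,3) = 35 routes.
Split at D and multiply the segment counts (each segment already excludes blocked cells): A→D: 1; D→W: 3; product = 3.
That gives 3 routes.

3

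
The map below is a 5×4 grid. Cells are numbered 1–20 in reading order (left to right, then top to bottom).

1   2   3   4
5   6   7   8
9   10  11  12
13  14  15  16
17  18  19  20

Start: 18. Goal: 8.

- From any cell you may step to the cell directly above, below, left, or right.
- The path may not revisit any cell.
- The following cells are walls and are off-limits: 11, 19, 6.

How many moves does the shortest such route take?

5

The Manhattan distance from 18 to 8 is |5−2| + |2−4| = 5, so at least 5 moves are needed.
A route of 5 moves achieves this: 18 → 14 → 15 → 16 → 12 → 8.
Since 5 matches the lower bound, it is optimal.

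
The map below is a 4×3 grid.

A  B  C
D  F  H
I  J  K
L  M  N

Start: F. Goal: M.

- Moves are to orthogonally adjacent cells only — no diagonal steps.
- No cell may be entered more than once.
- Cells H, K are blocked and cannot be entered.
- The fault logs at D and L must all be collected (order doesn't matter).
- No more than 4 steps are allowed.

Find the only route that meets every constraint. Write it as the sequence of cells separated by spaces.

F D I L M

Any route must reach D and L and still end at M within 4 moves, so the order of the required stops is forced.
Route from F: left to D, 2× down (reaching L), right to M — 4 moves in all.
Check: all required cells visited; 4 ≤ 4 moves.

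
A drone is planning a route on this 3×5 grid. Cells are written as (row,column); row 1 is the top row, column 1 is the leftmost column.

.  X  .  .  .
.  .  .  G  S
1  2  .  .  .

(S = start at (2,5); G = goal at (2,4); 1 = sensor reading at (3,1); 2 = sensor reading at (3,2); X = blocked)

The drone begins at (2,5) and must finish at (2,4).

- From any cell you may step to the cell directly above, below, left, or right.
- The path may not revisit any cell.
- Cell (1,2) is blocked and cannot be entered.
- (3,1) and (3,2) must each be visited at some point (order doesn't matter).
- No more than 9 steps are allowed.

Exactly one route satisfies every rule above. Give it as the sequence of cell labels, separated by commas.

(2,5), (3,5), (3,4), (3,3), (3,2), (3,1), (2,1), (2,2), (2,3), (2,4)

The budget equals the shortest possible length, so every move has to be on a shortest route through the required cells.
Route from (2,5): down to (3,5), 4× left (reaching (3,1)), up to (2,1), 3× right (reaching (2,4)) — 9 moves in all.
Check: all required cells visited; 9 ≤ 9 moves.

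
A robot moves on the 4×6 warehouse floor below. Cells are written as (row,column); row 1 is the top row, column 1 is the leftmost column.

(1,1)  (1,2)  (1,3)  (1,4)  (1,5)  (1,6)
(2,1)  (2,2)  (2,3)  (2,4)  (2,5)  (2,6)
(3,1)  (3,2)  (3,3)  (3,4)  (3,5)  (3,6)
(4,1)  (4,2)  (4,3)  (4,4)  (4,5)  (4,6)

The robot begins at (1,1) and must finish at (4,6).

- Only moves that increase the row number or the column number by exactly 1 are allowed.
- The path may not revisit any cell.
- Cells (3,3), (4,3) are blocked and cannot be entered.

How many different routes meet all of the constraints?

A right/down-only route from (1,1) to (4,6) makes exactly 3 down-moves and 5 right-moves in some order.
With no other constraints that would be C(8,3) = 56 routes.
Subtract routes through each blocked cell (inclusion–exclusion for overlaps): − through (3,3): 24 − through (4,3): 10 + through (3,3)&(4,3): 6 → 28.
That gives 28 routes.

28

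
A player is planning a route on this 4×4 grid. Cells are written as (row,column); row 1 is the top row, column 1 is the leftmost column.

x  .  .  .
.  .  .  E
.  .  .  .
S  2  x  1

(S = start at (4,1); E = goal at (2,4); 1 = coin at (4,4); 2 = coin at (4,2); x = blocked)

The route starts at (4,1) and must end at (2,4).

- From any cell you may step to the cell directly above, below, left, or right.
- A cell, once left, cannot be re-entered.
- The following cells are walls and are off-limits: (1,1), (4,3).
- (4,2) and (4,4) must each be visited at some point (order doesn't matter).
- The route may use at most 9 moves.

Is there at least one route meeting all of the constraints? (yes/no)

(4,4) must be visited but has only one open neighbour ((3,4)), and it is neither the start nor the goal — the route would have to enter and leave through (3,4), re-entering it.

no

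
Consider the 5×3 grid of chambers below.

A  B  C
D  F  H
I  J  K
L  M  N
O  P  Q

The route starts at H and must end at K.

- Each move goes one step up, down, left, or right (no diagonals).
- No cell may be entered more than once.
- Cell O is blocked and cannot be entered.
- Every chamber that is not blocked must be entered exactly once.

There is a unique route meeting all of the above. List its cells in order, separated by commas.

Need to visit all 14 open cells exactly once, starting at H and ending at K.
Route from H: up to C, 2× left (reaching A), down to D, right to F, down to J, left to I, down to L, right to M, down to P, right to Q, 2× up (reaching K) — 13 moves in all.
Check: all 14 open cells covered.

H, C, B, A, D, F, J, I, L, M, P, Q, N, K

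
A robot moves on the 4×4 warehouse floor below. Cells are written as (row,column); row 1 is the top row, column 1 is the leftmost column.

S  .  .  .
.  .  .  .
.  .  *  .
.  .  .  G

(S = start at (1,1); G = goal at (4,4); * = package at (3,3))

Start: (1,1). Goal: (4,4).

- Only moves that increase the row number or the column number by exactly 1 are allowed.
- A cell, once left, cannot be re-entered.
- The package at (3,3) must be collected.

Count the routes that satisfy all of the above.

A right/down-only route from (1,1) to (4,4) makes exactly 3 down-moves and 3 right-moves in some order.
With no other constraints that would be C(6,3) = 20 routes.
Split at (3,3) and multiply the segment counts: (1,1)→(3,3): 6; (3,3)→(4,4): 2; product = 12.
That gives 12 routes.

12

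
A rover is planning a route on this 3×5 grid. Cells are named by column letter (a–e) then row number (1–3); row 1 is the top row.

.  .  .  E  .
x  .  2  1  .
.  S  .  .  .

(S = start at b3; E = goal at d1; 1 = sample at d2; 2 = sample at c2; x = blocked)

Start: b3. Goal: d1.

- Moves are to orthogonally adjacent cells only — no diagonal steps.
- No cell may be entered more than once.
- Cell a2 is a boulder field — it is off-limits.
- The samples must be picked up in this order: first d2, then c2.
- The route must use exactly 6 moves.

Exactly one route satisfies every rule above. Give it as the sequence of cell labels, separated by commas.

b3, c3, d3, d2, c2, c1, d1

The waypoints must appear in the order d2, c2, with no cell reused.
Route from b3: right 2 to d3, up 1 to d2, left 1 to c2, up 1 to c1, right 1 to d1 — 6 moves in all.
Check: order respected (1 at step 3, 2 at step 4); 6 moves as required.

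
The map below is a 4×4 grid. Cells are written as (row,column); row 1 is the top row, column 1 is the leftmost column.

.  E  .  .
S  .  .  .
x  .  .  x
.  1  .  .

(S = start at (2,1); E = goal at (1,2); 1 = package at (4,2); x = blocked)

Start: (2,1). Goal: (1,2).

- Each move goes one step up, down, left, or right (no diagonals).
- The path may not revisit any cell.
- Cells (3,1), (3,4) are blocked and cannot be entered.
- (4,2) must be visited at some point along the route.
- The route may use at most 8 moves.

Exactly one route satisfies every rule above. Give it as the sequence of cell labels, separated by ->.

Any route must reach (4,2) and still end at (1,2) within 8 moves, so the order of the required stops is forced.
Route from (2,1): right 1 to (2,2), down 2 to (4,2), right 1 to (4,3), up 3 to (1,3), left 1 to (1,2) — 8 moves in all.
Check: all required cells visited; 8 ≤ 8 moves.

(2,1) -> (2,2) -> (3,2) -> (4,2) -> (4,3) -> (3,3) -> (2,3) -> (1,3) -> (1,2)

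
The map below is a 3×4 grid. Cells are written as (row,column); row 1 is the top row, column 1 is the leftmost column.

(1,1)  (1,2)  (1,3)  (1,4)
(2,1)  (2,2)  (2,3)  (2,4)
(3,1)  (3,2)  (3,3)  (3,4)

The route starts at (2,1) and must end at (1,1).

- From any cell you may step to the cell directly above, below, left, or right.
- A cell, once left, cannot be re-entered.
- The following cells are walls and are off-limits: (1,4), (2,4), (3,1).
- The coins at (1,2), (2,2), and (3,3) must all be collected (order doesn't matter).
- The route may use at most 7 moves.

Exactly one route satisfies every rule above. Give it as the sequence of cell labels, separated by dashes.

(2,1) - (2,2) - (3,2) - (3,3) - (2,3) - (1,3) - (1,2) - (1,1)

Any route must reach (1,2), (2,2), and (3,3) and still end at (1,1) within 7 moves, so the order of the required stops is forced.
Route from (2,1): right to (2,2), down to (3,2), right to (3,3), 2× up (reaching (1,3)), 2× left (reaching (1,1)) — 7 moves in all.
Check: all required cells visited; 7 ≤ 7 moves.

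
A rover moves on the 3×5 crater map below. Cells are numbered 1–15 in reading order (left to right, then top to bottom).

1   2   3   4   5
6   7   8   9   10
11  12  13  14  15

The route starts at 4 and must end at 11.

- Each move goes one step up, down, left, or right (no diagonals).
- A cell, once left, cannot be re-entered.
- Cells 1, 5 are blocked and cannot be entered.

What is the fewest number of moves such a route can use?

5

The Manhattan distance from 4 to 11 is |1−3| + |4−1| = 5, so at least 5 moves are needed.
A route of 5 moves achieves this: 4 → 9 → 14 → 13 → 12 → 11.
Since 5 matches the lower bound, it is optimal.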